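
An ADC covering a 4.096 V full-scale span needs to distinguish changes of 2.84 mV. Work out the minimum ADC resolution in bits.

Number of steps required ≥ 4.096 V / 2.84 mV = 1442.25.
Need 2^N ≥ 1442.25; 2^10 = 1024, 2^11 = 2048.
Minimum N = 11.

11 bits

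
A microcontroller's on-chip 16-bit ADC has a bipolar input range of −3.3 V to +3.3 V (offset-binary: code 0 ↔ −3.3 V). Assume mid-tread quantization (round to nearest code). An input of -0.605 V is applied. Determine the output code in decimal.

With 65536 levels over 6.6 V, one step is 100.71 µV.
(V_in − V_low)/LSB = (-0.605 − (−3.3)) / 0.000100708 = 26760.533.
So the output code is 26761.

code 26761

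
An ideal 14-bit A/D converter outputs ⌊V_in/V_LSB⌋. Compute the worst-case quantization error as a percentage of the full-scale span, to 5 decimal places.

Truncating → worst-case error = 1 LSB = V_FS/2^14, so 100/16384 = 0.00610352 % of full scale.

0.00610 %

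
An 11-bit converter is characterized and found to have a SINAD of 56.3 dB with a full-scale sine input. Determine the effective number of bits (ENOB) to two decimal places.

9.06 bits

ENOB = (SINAD − 1.76) / 6.02 = (56.3 − 1.76)/6.02 = 9.060.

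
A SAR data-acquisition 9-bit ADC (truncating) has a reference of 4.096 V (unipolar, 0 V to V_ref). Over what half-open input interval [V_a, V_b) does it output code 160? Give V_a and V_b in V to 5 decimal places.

[1.28000 V, 1.28800 V)

LSB = 4.096/2^9 = 8.000 mV.
V_a = V_low + 160·LSB = 1.28 V; V_b = V_low + 161·LSB = 1.288 V.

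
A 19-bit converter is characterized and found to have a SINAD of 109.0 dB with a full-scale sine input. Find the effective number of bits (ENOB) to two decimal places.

17.81 bits

ENOB = (SINAD − 1.76) / 6.02 = (109.0 − 1.76)/6.02 = 17.814.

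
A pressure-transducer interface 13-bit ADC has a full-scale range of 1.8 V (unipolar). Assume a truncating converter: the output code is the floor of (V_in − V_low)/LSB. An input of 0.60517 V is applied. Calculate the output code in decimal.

Full-scale span = 1.8 V; LSB = 1.8/2^13 = 219.73 µV.
(0.60517 − 0) / 0.000219727 = 2754.196 LSBs.
Floor → code 2754.

code 2754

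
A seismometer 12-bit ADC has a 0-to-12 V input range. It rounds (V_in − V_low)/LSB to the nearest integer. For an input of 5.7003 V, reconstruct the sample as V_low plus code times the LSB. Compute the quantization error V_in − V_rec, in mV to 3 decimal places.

Step size: 12 V ÷ 2^12 = 2.930 mV.
(5.7003 − 0)/0.00292969 = 1945.7024; round gives code 1946.
V_rec = 0 + 1946·0.00292969 = 5.7011719 V.
Difference: -0.000871875 V → -0.872 mV.

-0.872 mV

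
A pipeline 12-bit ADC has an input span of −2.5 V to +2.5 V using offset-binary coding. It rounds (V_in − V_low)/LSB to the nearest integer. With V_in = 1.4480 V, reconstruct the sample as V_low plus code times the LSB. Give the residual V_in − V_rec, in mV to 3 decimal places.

0.246 mV

One LSB is 5 V / 4096 = 1.221 mV.
(1.4480 − (−2.5))/0.0012207 = 3234.2016; round gives code 3234.
V_rec = (−2.5) + 3234·0.0012207 = 1.4477539 V.
Error = 1.4480 − 1.4477539 = 0.000246094 V = 0.246 mV.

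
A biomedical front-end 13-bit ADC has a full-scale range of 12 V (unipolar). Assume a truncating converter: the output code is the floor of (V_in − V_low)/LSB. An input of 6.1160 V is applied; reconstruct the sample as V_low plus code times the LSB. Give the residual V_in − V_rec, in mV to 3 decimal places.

Step size: 12 V ÷ 2^13 = 1.465 mV.
Scaled input = 4175.1893 LSBs, so code = 4175.
Code 4175 maps back to 0 + 4175×0.00146484 V = 6.1157227 V.
Error = 6.1160 − 6.1157227 = 0.000277344 V = 0.277 mV.

0.277 mV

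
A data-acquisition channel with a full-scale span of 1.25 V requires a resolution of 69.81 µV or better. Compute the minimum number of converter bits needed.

15 bits

Number of steps required ≥ 1.25 V / 69.81 µV = 17905.74.
Need 2^N ≥ 17905.74; 2^14 = 16384, 2^15 = 32768.
Minimum N = 15.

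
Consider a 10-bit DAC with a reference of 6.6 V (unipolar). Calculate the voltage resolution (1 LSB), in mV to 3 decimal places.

6.445 mV

Full-scale span = 6.6 V.
LSB = 6.6 / 2^10 = 6.6 / 1024 = 0.00644531 V = 6.445 mV.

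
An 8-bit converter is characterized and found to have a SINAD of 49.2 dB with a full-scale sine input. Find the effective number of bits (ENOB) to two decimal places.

7.88 bits

ENOB = (SINAD − 1.76) / 6.02 = (49.2 − 1.76)/6.02 = 7.880.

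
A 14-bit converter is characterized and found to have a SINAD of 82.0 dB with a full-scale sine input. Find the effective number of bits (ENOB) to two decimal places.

ENOB = (SINAD − 1.76) / 6.02 = (82.0 − 1.76)/6.02 = 13.329.

13.33 bits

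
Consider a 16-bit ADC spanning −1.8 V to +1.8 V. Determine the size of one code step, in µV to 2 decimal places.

54.93 µV

Full-scale span = 3.6 V.
LSB = 3.6 / 2^16 = 3.6 / 65536 = 5.49316e-05 V = 54.93 µV.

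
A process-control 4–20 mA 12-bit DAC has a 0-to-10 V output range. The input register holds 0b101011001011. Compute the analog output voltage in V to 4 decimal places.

LSB = 10 V / 2^12 = 2.441 mV.
Code 0b101011001011 = 2763 decimal.
V_out = 0 + 2763 × 0.00244141 V = 6.74561 V.

6.7456 V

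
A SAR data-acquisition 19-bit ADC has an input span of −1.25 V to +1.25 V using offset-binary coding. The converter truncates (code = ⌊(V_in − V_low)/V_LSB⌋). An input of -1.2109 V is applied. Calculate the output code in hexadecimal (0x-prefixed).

With 524288 levels over 2.5 V, one step is 4.77 µV.
Input sits at 8199.864 steps above V_low.
⌊·⌋(8199.864) = 8199.
In hexadecimal (0x-prefixed): 0x2007.

code 0x2007 (decimal 8199)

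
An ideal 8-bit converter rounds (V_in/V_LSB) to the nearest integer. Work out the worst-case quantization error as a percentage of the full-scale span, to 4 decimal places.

0.1953 %

Rounding → worst-case error = ½ LSB = V_FS/2^9, so 100/512 = 0.195312 % of full scale.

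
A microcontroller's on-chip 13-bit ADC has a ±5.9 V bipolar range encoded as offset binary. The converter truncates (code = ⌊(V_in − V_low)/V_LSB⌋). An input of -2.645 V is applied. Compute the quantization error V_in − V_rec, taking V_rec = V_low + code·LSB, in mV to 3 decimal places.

Step size: 11.8 V ÷ 2^13 = 1.440 mV.
Scaled input = 2259.7424 LSBs, so code = 2259.
Reconstructed: -2.6460693 V.
V_in − V_rec = 0.00106934 V = 1.069 mV.

1.069 mV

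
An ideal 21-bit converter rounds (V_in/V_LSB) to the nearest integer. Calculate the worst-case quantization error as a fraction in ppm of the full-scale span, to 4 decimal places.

Rounding → worst-case error = ½ LSB = V_FS/2^22, so 1e+06/4194304 = 0.238419 ppm of full scale.

0.2384 ppm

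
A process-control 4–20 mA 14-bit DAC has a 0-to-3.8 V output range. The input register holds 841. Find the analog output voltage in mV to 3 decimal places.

LSB = 3.8 V / 2^14 = 231.93 µV.
V_out = 0 + 841 × 0.000231934 V = 0.195056 V.
= 195.056 mV.

195.056 mV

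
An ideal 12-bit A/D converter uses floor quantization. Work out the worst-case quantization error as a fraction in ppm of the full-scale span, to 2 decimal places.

244.14 ppm

Truncating → worst-case error = 1 LSB = V_FS/2^12, so 1e+06/4096 = 244.141 ppm of full scale.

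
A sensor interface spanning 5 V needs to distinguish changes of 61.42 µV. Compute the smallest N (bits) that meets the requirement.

17 bits

Number of steps required ≥ 5 V / 61.42 µV = 81406.71.
Need 2^N ≥ 81406.71; 2^16 = 65536, 2^17 = 131072.
Minimum N = 17.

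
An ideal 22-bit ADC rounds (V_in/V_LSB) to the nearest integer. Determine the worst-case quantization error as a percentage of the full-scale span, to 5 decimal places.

Rounding → worst-case error = ½ LSB = V_FS/2^23, so 100/8388608 = 1.19209e-05 % of full scale.

0.00001 %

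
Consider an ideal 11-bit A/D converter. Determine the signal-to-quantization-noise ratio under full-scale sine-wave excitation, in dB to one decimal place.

SNR ≈ 6.02·N + 1.76 dB = 6.02·11 + 1.76 = 67.98 dB.

68.0 dB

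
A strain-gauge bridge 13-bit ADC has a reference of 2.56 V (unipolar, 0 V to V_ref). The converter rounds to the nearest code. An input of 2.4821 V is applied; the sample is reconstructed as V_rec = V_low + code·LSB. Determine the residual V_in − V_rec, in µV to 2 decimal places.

-87.50 µV

LSB = 2.56/2^13 = 312.50 µV.
Scaled input = 7942.7200 LSBs, so code = 7943.
V_rec = 0 + 7943·0.0003125 = 2.4821875 V.
Difference: -8.75e-05 V → -87.50 µV.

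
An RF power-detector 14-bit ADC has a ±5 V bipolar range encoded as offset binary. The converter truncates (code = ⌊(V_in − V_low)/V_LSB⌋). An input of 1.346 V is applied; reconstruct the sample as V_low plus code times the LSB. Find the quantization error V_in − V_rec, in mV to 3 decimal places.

0.175 mV

Step size: 10 V ÷ 2^14 = 0.610 mV.
(V_in − V_low)/LSB = (1.346 − (−5))/0.000610352 = 10397.2864 → code 10397 (floor).
Code 10397 maps back to (−5) + 10397×0.000610352 V = 1.3458252 V.
Error = 1.346 − 1.3458252 = 0.000174805 V = 0.175 mV.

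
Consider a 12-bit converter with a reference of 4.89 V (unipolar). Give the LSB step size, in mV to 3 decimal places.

Full-scale span = 4.89 V.
LSB = 4.89 / 2^12 = 4.89 / 4096 = 0.00119385 V = 1.194 mV.

1.194 mV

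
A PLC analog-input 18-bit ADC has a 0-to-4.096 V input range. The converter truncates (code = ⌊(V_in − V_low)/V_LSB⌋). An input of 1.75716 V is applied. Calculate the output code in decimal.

code 112458

Full-scale span = 4.096 V; LSB = 4.096/2^18 = 15.62 µV.
Input sits at 112458.240 steps above V_low.
Floor → code 112458.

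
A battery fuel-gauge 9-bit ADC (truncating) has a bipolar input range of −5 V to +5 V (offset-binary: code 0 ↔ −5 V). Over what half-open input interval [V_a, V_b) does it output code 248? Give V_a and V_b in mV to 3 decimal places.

LSB = 10/2^9 = 19.531 mV.
V_a = V_low + 248·LSB = -0.15625 V; V_b = V_low + 249·LSB = -0.136719 V.

[-156.250 mV, -136.719 mV)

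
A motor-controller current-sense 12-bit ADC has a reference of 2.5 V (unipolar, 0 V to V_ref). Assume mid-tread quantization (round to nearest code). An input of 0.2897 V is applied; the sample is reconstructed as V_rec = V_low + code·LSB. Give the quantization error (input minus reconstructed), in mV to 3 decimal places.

LSB = 2.5/2^12 = 0.610 mV.
(V_in − V_low)/LSB = (0.2897 − 0)/0.000610352 = 474.6445 → code 475 (round).
Code 475 maps back to 0 + 475×0.000610352 V = 0.28991699 V.
Difference: -0.000216992 V → -0.217 mV.

-0.217 mV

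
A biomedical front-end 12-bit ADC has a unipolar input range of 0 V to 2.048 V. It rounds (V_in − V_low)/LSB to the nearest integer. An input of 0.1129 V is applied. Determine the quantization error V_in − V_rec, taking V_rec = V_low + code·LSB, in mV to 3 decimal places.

-0.100 mV

Step size: 2.048 V ÷ 2^12 = 0.500 mV.
(V_in − V_low)/LSB = (0.1129 − 0)/0.0005 = 225.8000 → code 226 (round).
Code 226 maps back to 0 + 226×0.0005 V = 0.113 V.
Error = 0.1129 − 0.113 = -0.0001 V = -0.100 mV.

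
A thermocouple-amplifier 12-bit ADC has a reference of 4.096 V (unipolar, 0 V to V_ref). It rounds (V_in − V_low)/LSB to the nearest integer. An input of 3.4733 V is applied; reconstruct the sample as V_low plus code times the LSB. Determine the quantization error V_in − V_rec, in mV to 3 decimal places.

Step size: 4.096 V ÷ 2^12 = 1.000 mV.
(V_in − V_low)/LSB = (3.4733 − 0)/0.001 = 3473.3000 → code 3473 (round).
Reconstructed: 3.473 V.
Difference: 0.0003 V → 0.300 mV.

0.300 mV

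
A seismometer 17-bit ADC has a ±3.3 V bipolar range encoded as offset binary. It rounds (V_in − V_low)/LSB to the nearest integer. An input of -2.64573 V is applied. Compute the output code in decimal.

code 12993

LSB = 6.6 V / 131072 = 50.35 µV.
Input sits at 12993.406 steps above V_low.
round(12993.406) = 12993.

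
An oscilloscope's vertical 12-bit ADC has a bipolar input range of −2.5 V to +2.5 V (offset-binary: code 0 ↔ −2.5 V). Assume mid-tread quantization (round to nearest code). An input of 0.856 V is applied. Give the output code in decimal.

With 4096 levels over 5 V, one step is 1.221 mV.
Input sits at 2749.235 steps above V_low.
round(2749.235) = 2749.

code 2749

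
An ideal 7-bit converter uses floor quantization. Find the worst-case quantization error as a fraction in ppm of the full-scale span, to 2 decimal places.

Truncating → worst-case error = 1 LSB = V_FS/2^7, so 1e+06/128 = 7812.5 ppm of full scale.

7812.50 ppm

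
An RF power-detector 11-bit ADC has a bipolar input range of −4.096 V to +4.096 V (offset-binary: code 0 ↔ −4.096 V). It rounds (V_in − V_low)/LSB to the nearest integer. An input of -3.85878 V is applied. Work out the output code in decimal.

code 59

Full-scale span = 8.192 V; LSB = 8.192/2^11 = 4.000 mV.
Input sits at 59.305 steps above V_low.
Round → code 59.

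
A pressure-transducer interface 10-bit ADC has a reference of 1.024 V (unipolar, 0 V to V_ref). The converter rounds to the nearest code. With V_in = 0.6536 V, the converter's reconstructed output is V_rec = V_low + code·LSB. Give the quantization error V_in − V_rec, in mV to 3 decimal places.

One LSB is 1.024 V / 1024 = 1.000 mV.
Scaled input = 653.6000 LSBs, so code = 654.
Code 654 maps back to 0 + 654×0.001 V = 0.654 V.
Difference: -0.0004 V → -0.400 mV.

-0.400 mV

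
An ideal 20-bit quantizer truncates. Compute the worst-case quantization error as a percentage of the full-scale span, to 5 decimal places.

Truncating → worst-case error = 1 LSB = V_FS/2^20, so 100/1048576 = 9.53674e-05 % of full scale.

0.00010 %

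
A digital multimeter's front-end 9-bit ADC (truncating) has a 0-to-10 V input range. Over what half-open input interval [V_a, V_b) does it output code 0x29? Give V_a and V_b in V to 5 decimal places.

[0.80078 V, 0.82031 V)

LSB = 10/2^9 = 19.531 mV.
Code 0x29 = 41 decimal.
V_a = V_low + 41·LSB = 0.800781 V; V_b = V_low + 42·LSB = 0.820312 V.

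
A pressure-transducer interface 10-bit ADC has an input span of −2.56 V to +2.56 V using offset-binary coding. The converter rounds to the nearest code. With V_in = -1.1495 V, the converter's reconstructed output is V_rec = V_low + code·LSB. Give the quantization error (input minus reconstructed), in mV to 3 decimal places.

0.500 mV

LSB = 5.12/2^10 = 5.000 mV.
(-1.1495 − (−2.56))/0.005 = 282.1000; round gives code 282.
Reconstructed: -1.15 V.
Difference: 0.0005 V → 0.500 mV.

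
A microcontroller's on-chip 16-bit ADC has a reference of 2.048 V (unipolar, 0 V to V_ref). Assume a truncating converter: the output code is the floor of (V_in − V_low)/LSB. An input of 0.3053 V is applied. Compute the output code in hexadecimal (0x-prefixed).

code 0x2629 (decimal 9769)

LSB = 2.048 V / 65536 = 31.25 µV.
(V_in − V_low)/LSB = (0.3053 − 0) / 3.125e-05 = 9769.600.
So the output code is 9769.
In hexadecimal (0x-prefixed): 0x2629.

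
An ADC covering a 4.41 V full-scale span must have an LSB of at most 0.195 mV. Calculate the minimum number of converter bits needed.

Number of steps required ≥ 4.41 V / 0.195 mV = 22615.38.
Need 2^N ≥ 22615.38; 2^14 = 16384, 2^15 = 32768.
Minimum N = 15.

15 bits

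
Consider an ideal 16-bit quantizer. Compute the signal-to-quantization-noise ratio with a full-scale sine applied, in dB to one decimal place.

98.1 dB

SNR ≈ 6.02·N + 1.76 dB = 6.02·16 + 1.76 = 98.08 dB.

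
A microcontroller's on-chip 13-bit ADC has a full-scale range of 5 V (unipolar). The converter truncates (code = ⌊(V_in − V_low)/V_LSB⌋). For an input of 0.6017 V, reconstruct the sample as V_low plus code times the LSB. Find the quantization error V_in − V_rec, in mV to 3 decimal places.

One LSB is 5 V / 8192 = 0.610 mV.
(0.6017 − 0)/0.000610352 = 985.8253; ⌊·⌋ gives code 985.
Code 985 maps back to 0 + 985×0.000610352 V = 0.60119629 V.
V_in − V_rec = 0.000503711 V = 0.504 mV.

0.504 mV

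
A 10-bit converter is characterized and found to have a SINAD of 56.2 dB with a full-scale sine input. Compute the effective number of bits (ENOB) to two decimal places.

ENOB = (SINAD − 1.76) / 6.02 = (56.2 − 1.76)/6.02 = 9.043.

9.04 bits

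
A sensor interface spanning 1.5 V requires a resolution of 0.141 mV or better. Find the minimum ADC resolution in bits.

14 bits

Number of steps required ≥ 1.5 V / 0.141 mV = 10638.30.
Need 2^N ≥ 10638.30; 2^13 = 8192, 2^14 = 16384.
Minimum N = 14.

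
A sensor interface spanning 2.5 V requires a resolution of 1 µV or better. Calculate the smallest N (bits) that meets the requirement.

Number of steps required ≥ 2.5 V / 1 µV = 2500000.00.
Need 2^N ≥ 2500000.00; 2^21 = 2097152, 2^22 = 4194304.
Minimum N = 22.

22 bits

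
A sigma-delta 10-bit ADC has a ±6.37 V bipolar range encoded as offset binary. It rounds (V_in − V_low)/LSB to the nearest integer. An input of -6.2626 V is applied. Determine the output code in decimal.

code 9

Full-scale span = 12.74 V; LSB = 12.74/2^10 = 12.441 mV.
(-6.2626 − (−6.37)) / 0.0124414 = 8.632 LSBs.
Round → code 9.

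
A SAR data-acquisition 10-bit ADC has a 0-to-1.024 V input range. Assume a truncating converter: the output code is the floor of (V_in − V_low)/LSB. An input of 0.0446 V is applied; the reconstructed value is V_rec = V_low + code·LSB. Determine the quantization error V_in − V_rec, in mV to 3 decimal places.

0.600 mV

One LSB is 1.024 V / 1024 = 1.000 mV.
Scaled input = 44.6000 LSBs, so code = 44.
V_rec = 0 + 44·0.001 = 0.044 V.
Difference: 0.0006 V → 0.600 mV.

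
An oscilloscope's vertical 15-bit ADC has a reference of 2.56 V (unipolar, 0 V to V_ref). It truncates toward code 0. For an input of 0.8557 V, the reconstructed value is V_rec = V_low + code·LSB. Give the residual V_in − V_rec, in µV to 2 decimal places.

75.00 µV

One LSB is 2.56 V / 32768 = 78.12 µV.
Scaled input = 10952.9600 LSBs, so code = 10952.
V_rec = 0 + 10952·7.8125e-05 = 0.855625 V.
V_in − V_rec = 7.5e-05 V = 75.00 µV.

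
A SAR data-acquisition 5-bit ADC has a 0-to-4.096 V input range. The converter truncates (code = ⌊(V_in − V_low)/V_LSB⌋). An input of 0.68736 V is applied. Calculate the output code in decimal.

Full-scale span = 4.096 V; LSB = 4.096/2^5 = 128.000 mV.
(V_in − V_low)/LSB = (0.68736 − 0) / 0.128 = 5.370.
Floor → code 5.

code 5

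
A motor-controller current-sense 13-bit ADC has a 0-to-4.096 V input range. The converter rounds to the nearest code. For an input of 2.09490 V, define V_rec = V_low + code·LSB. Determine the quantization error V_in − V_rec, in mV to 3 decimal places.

LSB = 4.096/2^13 = 0.500 mV.
(V_in − V_low)/LSB = (2.09490 − 0)/0.0005 = 4189.8000 → code 4190 (round).
Reconstructed: 2.095 V.
V_in − V_rec = -0.0001 V = -0.100 mV.

-0.100 mV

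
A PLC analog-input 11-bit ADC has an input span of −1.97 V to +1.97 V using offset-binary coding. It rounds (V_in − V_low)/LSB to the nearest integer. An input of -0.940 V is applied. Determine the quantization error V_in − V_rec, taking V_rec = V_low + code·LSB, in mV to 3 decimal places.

Step size: 3.94 V ÷ 2^11 = 1.924 mV.
(V_in − V_low)/LSB = (-0.940 − (−1.97))/0.00192383 = 535.3909 → code 535 (round).
Reconstructed: -0.94075195 V.
Difference: 0.000751953 V → 0.752 mV.

0.752 mV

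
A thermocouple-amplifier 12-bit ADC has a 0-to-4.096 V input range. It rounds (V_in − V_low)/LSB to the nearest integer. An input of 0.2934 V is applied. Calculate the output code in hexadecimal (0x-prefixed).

code 0x125 (decimal 293)

LSB = 4.096 V / 4096 = 1.000 mV.
(V_in − V_low)/LSB = (0.2934 − 0) / 0.001 = 293.400.
round(293.400) = 293.
In hexadecimal (0x-prefixed): 0x125.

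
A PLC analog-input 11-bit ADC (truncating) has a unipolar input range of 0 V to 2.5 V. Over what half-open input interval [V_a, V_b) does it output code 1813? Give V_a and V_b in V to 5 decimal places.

[2.21313 V, 2.21436 V)

LSB = 2.5/2^11 = 1.221 mV.
V_a = V_low + 1813·LSB = 2.21313 V; V_b = V_low + 1814·LSB = 2.21436 V.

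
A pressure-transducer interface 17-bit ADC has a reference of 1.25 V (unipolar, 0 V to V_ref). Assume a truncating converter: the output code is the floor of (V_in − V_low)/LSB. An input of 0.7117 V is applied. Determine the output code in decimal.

With 131072 levels over 1.25 V, one step is 9.54 µV.
(V_in − V_low)/LSB = (0.7117 − 0) / 9.53674e-06 = 74627.154.
Floor → code 74627.

code 74627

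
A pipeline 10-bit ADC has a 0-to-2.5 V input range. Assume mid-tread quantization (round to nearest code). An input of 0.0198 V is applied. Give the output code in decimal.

code 8

With 1024 levels over 2.5 V, one step is 2.441 mV.
Input sits at 8.110 steps above V_low.
round(8.110) = 8.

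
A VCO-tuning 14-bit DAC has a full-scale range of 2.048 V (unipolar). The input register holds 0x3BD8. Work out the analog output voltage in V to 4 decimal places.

1.9150 V

LSB = 2.048 V / 2^14 = 125.00 µV.
Code 0x3BD8 = 15320 decimal.
V_out = 0 + 15320 × 0.000125 V = 1.915 V.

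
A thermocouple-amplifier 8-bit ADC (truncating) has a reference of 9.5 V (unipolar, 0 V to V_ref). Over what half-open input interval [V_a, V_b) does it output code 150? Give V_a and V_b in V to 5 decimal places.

LSB = 9.5/2^8 = 37.109 mV.
V_a = V_low + 150·LSB = 5.56641 V; V_b = V_low + 151·LSB = 5.60352 V.

[5.56641 V, 5.60352 V)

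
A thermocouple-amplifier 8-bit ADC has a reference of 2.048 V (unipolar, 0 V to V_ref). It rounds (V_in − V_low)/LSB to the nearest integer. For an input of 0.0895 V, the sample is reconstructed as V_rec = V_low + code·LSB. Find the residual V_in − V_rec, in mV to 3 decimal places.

LSB = 2.048/2^8 = 8.000 mV.
(V_in − V_low)/LSB = (0.0895 − 0)/0.008 = 11.1875 → code 11 (round).
Code 11 maps back to 0 + 11×0.008 V = 0.088 V.
V_in − V_rec = 0.0015 V = 1.500 mV.

1.500 mV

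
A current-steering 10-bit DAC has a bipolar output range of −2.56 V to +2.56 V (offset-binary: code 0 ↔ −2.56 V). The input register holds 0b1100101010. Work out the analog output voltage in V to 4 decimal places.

LSB = 5.12 V / 2^10 = 5.000 mV.
Code 0b1100101010 = 810 decimal.
V_out = (−2.56) + 810 × 0.005 V = 1.49 V.

1.4900 V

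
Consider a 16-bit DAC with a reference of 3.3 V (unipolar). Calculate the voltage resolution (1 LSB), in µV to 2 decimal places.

50.35 µV

Full-scale span = 3.3 V.
LSB = 3.3 / 2^16 = 3.3 / 65536 = 5.0354e-05 V = 50.35 µV.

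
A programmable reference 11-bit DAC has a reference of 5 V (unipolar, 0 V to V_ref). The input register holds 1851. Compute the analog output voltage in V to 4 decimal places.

LSB = 5 V / 2^11 = 2.441 mV.
V_out = 0 + 1851 × 0.00244141 V = 4.51904 V.

4.5190 V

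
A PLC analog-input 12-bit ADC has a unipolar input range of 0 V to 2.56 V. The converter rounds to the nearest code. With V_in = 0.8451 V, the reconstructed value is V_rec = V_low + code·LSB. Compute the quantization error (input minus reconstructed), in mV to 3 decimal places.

Step size: 2.56 V ÷ 2^12 = 0.625 mV.
Scaled input = 1352.1600 LSBs, so code = 1352.
Code 1352 maps back to 0 + 1352×0.000625 V = 0.845 V.
V_in − V_rec = 0.0001 V = 0.100 mV.

0.100 mV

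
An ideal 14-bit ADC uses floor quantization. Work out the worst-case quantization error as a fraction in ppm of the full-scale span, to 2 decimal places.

Truncating → worst-case error = 1 LSB = V_FS/2^14, so 1e+06/16384 = 61.0352 ppm of full scale.

61.04 ppm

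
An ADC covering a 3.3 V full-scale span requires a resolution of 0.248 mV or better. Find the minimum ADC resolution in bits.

14 bits

Number of steps required ≥ 3.3 V / 0.248 mV = 13306.45.
Need 2^N ≥ 13306.45; 2^13 = 8192, 2^14 = 16384.
Minimum N = 14.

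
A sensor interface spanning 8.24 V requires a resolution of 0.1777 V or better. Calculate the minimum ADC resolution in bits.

6 bits

Number of steps required ≥ 8.24 V / 0.1777 V = 46.37.
Need 2^N ≥ 46.37; 2^5 = 32, 2^6 = 64.
Minimum N = 6.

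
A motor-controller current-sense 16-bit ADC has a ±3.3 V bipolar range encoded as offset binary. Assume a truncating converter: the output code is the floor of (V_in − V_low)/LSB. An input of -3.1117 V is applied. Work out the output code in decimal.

Full-scale span = 6.6 V; LSB = 6.6/2^16 = 100.71 µV.
(-3.1117 − (−3.3)) / 0.000100708 = 1869.762 LSBs.
So the output code is 1869.

code 1869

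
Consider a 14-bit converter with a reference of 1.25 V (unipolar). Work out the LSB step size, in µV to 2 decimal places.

Full-scale span = 1.25 V.
LSB = 1.25 / 2^14 = 1.25 / 16384 = 7.62939e-05 V = 76.29 µV.

76.29 µV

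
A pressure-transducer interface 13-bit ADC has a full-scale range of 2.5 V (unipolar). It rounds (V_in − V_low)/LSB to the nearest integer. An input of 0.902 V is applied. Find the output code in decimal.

With 8192 levels over 2.5 V, one step is 305.18 µV.
(0.902 − 0) / 0.000305176 = 2955.674 LSBs.
round(2955.674) = 2956.

code 2956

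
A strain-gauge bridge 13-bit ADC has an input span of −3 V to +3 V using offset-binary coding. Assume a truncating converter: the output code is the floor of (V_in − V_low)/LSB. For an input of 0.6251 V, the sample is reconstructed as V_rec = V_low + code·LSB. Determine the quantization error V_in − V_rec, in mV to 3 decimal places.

0.344 mV

Step size: 6 V ÷ 2^13 = 0.732 mV.
Scaled input = 4949.4699 LSBs, so code = 4949.
Code 4949 maps back to (−3) + 4949×0.000732422 V = 0.62475586 V.
V_in − V_rec = 0.000344141 V = 0.344 mV.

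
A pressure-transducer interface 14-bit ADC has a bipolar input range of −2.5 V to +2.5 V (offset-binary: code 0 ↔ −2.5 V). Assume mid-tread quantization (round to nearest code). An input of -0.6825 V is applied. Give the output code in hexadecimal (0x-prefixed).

code 0x1744 (decimal 5956)

LSB = 5 V / 16384 = 305.18 µV.
Input sits at 5955.584 steps above V_low.
So the output code is 5956.
In hexadecimal (0x-prefixed): 0x1744.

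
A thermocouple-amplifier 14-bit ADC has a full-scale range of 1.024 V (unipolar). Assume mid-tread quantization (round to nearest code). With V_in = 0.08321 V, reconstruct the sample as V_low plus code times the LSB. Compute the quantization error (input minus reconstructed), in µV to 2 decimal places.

22.50 µV

One LSB is 1.024 V / 16384 = 62.50 µV.
(0.08321 − 0)/6.25e-05 = 1331.3600; round gives code 1331.
V_rec = 0 + 1331·6.25e-05 = 0.0831875 V.
Difference: 2.25e-05 V → 22.50 µV.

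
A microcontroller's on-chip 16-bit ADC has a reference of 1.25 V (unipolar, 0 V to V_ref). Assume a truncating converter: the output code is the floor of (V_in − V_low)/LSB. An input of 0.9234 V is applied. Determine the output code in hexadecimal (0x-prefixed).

code 0xBD1C (decimal 48412)

With 65536 levels over 1.25 V, one step is 19.07 µV.
Input sits at 48412.754 steps above V_low.
Floor → code 48412.
In hexadecimal (0x-prefixed): 0xBD1C.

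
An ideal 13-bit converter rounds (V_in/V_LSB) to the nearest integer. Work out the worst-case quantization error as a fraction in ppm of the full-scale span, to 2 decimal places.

Rounding → worst-case error = ½ LSB = V_FS/2^14, so 1e+06/16384 = 61.0352 ppm of full scale.

61.04 ppm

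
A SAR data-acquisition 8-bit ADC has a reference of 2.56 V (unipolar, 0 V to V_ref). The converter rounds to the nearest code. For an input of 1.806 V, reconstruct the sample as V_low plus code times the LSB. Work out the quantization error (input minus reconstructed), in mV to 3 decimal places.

LSB = 2.56/2^8 = 10.000 mV.
(V_in − V_low)/LSB = (1.806 − 0)/0.01 = 180.6000 → code 181 (round).
V_rec = 0 + 181·0.01 = 1.81 V.
Difference: -0.004 V → -4.000 mV.

-4.000 mV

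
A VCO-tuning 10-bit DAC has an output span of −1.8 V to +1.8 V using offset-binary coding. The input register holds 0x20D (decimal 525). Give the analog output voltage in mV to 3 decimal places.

45.703 mV

LSB = 3.6 V / 2^10 = 3.516 mV.
Code 0x20D = 525 decimal.
V_out = (−1.8) + 525 × 0.00351563 V = 0.0457031 V.
= 45.703 mV.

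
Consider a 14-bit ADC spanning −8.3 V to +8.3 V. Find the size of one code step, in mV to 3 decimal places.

1.013 mV

Full-scale span = 16.6 V.
LSB = 16.6 / 2^14 = 16.6 / 16384 = 0.00101318 V = 1.013 mV.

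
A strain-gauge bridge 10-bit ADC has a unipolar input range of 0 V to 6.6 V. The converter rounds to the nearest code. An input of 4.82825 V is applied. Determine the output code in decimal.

code 749

With 1024 levels over 6.6 V, one step is 6.445 mV.
(V_in − V_low)/LSB = (4.82825 − 0) / 0.00644531 = 749.110.
round(749.110) = 749.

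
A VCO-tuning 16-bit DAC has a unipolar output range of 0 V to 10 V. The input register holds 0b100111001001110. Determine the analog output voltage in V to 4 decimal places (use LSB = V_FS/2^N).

LSB = 10 V / 2^16 = 152.59 µV.
Code 0b100111001001110 = 20046 decimal.
V_out = 0 + 20046 × 0.000152588 V = 3.05878 V.

3.0588 V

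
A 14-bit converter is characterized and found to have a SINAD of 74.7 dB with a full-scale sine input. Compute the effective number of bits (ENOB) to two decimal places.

12.12 bits

ENOB = (SINAD − 1.76) / 6.02 = (74.7 − 1.76)/6.02 = 12.116.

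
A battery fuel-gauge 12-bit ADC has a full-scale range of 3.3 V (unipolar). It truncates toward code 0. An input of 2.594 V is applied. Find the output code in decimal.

LSB = 3.3 V / 4096 = 0.806 mV.
(2.594 − 0) / 0.000805664 = 3219.704 LSBs.
⌊·⌋(3219.704) = 3219.

code 3219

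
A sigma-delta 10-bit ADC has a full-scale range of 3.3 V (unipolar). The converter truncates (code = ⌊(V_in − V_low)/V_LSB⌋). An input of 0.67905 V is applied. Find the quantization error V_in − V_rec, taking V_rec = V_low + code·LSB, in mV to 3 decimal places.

LSB = 3.3/2^10 = 3.223 mV.
(0.67905 − 0)/0.00322266 = 210.7113; ⌊·⌋ gives code 210.
Code 210 maps back to 0 + 210×0.00322266 V = 0.67675781 V.
Difference: 0.00229219 V → 2.292 mV.

2.292 mV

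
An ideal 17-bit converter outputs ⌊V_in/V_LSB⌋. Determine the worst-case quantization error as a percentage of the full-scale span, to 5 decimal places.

0.00076 %

Truncating → worst-case error = 1 LSB = V_FS/2^17, so 100/131072 = 0.000762939 % of full scale.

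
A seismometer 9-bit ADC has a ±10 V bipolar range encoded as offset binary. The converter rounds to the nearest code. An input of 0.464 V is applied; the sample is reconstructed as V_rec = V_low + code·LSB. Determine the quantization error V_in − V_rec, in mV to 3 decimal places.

LSB = 20/2^9 = 39.062 mV.
(V_in − V_low)/LSB = (0.464 − (−10))/0.0390625 = 267.8784 → code 268 (round).
Reconstructed: 0.46875 V.
V_in − V_rec = -0.00475 V = -4.750 mV.

-4.750 mV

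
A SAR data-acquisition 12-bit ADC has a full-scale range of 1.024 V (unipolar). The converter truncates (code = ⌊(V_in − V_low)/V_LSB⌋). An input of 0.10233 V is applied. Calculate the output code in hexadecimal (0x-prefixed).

code 0x199 (decimal 409)

Full-scale span = 1.024 V; LSB = 1.024/2^12 = 250.00 µV.
Input sits at 409.320 steps above V_low.
Floor → code 409.
In hexadecimal (0x-prefixed): 0x199.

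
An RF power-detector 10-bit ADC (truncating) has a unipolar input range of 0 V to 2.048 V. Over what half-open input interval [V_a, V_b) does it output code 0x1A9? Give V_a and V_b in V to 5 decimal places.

LSB = 2.048/2^10 = 2.000 mV.
Code 0x1A9 = 425 decimal.
V_a = V_low + 425·LSB = 0.85 V; V_b = V_low + 426·LSB = 0.852 V.

[0.85000 V, 0.85200 V)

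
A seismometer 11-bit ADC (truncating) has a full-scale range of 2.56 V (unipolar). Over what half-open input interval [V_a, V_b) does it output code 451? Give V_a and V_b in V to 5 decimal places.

[0.56375 V, 0.56500 V)

LSB = 2.56/2^11 = 1.250 mV.
V_a = V_low + 451·LSB = 0.56375 V; V_b = V_low + 452·LSB = 0.565 V.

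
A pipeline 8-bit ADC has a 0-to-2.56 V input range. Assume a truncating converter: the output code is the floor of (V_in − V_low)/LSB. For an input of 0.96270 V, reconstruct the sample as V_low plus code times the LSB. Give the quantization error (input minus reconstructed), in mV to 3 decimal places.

2.700 mV

One LSB is 2.56 V / 256 = 10.000 mV.
(V_in − V_low)/LSB = (0.96270 − 0)/0.01 = 96.2700 → code 96 (floor).
Code 96 maps back to 0 + 96×0.01 V = 0.96 V.
Error = 0.96270 − 0.96 = 0.0027 V = 2.700 mV.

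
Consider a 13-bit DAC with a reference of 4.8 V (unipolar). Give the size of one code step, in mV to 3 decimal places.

Full-scale span = 4.8 V.
LSB = 4.8 / 2^13 = 4.8 / 8192 = 0.000585937 V = 0.586 mV.

0.586 mV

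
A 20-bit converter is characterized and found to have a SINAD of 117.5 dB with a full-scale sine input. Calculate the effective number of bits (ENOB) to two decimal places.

19.23 bits

ENOB = (SINAD − 1.76) / 6.02 = (117.5 − 1.76)/6.02 = 19.226.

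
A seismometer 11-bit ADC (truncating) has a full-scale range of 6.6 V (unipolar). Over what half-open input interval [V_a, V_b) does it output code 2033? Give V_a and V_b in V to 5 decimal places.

[6.55166 V, 6.55488 V)

LSB = 6.6/2^11 = 3.223 mV.
V_a = V_low + 2033·LSB = 6.55166 V; V_b = V_low + 2034·LSB = 6.55488 V.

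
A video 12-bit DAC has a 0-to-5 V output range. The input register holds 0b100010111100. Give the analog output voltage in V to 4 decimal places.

LSB = 5 V / 2^12 = 1.221 mV.
Code 0b100010111100 = 2236 decimal.
V_out = 0 + 2236 × 0.0012207 V = 2.72949 V.

2.7295 V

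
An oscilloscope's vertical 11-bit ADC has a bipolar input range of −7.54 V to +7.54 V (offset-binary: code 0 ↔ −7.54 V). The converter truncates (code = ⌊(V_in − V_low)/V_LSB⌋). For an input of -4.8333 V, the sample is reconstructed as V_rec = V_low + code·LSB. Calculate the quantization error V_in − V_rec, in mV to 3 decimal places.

Step size: 15.08 V ÷ 2^11 = 7.363 mV.
Scaled input = 367.5943 LSBs, so code = 367.
Reconstructed: -4.8376758 V.
Difference: 0.00437578 V → 4.376 mV.

4.376 mV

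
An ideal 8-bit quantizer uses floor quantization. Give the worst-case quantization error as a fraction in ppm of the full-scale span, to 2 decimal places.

Truncating → worst-case error = 1 LSB = V_FS/2^8, so 1e+06/256 = 3906.25 ppm of full scale.

3906.25 ppm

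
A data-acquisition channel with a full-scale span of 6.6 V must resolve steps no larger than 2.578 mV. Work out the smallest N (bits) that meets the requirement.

Number of steps required ≥ 6.6 V / 2.578 mV = 2560.12.
Need 2^N ≥ 2560.12; 2^11 = 2048, 2^12 = 4096.
Minimum N = 12.

12 bits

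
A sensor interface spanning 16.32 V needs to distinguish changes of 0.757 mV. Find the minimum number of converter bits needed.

15 bits

Number of steps required ≥ 16.32 V / 0.757 mV = 21558.78.
Need 2^N ≥ 21558.78; 2^14 = 16384, 2^15 = 32768.
Minimum N = 15.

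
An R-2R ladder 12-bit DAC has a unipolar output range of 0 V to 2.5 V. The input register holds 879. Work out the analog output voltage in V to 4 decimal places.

LSB = 2.5 V / 2^12 = 0.610 mV.
V_out = 0 + 879 × 0.000610352 V = 0.536499 V.

0.5365 V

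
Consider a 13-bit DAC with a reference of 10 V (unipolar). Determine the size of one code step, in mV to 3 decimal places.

Full-scale span = 10 V.
LSB = 10 / 2^13 = 10 / 8192 = 0.0012207 V = 1.221 mV.

1.221 mV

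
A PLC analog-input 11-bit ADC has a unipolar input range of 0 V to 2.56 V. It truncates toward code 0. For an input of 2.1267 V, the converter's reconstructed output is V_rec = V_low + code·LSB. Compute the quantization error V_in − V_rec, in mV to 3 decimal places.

0.450 mV

Step size: 2.56 V ÷ 2^11 = 1.250 mV.
(2.1267 − 0)/0.00125 = 1701.3600; ⌊·⌋ gives code 1701.
Reconstructed: 2.12625 V.
Difference: 0.00045 V → 0.450 mV.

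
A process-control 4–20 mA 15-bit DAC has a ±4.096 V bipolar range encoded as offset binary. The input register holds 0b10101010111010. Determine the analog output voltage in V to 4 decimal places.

-1.3615 V

LSB = 8.192 V / 2^15 = 250.00 µV.
Code 0b10101010111010 = 10938 decimal.
V_out = (−4.096) + 10938 × 0.00025 V = -1.3615 V.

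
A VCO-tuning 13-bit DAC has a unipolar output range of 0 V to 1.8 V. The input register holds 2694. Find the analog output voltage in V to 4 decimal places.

LSB = 1.8 V / 2^13 = 219.73 µV.
V_out = 0 + 2694 × 0.000219727 V = 0.591943 V.

0.5919 V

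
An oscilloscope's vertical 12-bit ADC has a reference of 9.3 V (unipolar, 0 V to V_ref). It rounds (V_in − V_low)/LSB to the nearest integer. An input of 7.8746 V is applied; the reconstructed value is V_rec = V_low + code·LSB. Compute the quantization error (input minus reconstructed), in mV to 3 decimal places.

0.479 mV

One LSB is 9.3 V / 4096 = 2.271 mV.
(V_in − V_low)/LSB = (7.8746 − 0)/0.00227051 = 3468.2109 → code 3468 (round).
Code 3468 maps back to 0 + 3468×0.00227051 V = 7.8741211 V.
Difference: 0.000478906 V → 0.479 mV.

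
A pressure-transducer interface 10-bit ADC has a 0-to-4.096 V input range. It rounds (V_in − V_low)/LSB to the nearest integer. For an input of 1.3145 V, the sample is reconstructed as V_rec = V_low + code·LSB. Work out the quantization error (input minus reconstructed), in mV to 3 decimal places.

-1.500 mV

Step size: 4.096 V ÷ 2^10 = 4.000 mV.
(V_in − V_low)/LSB = (1.3145 − 0)/0.004 = 328.6250 → code 329 (round).
V_rec = 0 + 329·0.004 = 1.316 V.
Difference: -0.0015 V → -1.500 mV.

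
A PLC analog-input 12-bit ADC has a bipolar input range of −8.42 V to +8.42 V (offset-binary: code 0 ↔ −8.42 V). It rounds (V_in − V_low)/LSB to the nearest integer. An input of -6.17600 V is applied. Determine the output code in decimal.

code 546

Full-scale span = 16.84 V; LSB = 16.84/2^12 = 4.111 mV.
(-6.17600 − (−8.42)) / 0.00411133 = 545.809 LSBs.
So the output code is 546.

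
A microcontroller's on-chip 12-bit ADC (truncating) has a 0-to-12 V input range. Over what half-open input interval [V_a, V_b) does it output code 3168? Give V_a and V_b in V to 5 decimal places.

LSB = 12/2^12 = 2.930 mV.
V_a = V_low + 3168·LSB = 9.28125 V; V_b = V_low + 3169·LSB = 9.28418 V.

[9.28125 V, 9.28418 V)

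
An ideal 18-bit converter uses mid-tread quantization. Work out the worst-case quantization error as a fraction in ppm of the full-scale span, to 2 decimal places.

1.91 ppm

Rounding → worst-case error = ½ LSB = V_FS/2^19, so 1e+06/524288 = 1.90735 ppm of full scale.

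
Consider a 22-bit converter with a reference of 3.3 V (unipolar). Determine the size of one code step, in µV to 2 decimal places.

Full-scale span = 3.3 V.
LSB = 3.3 / 2^22 = 3.3 / 4194304 = 7.86781e-07 V = 0.79 µV.

0.79 µV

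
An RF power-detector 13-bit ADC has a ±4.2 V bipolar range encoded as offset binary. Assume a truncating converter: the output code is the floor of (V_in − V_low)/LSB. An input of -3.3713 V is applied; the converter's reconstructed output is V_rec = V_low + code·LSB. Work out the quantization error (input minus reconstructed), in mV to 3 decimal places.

0.184 mV

LSB = 8.4/2^13 = 1.025 mV.
(V_in − V_low)/LSB = (-3.3713 − (−4.2))/0.00102539 = 808.1798 → code 808 (floor).
Code 808 maps back to (−4.2) + 808×0.00102539 V = -3.3714844 V.
Error = -3.3713 − (−3.3714844) = 0.000184375 V = 0.184 mV.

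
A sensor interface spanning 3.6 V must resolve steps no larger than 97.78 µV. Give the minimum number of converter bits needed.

Number of steps required ≥ 3.6 V / 97.78 µV = 36817.35.
Need 2^N ≥ 36817.35; 2^15 = 32768, 2^16 = 65536.
Minimum N = 16.

16 bits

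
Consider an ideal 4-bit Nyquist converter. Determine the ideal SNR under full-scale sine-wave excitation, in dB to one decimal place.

25.8 dB

SNR ≈ 6.02·N + 1.76 dB = 6.02·4 + 1.76 = 25.84 dB.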